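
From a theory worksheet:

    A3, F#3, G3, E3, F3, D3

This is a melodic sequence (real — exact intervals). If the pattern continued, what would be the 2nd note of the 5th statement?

Bb2

With 2-note cells, note 2 of each statement runs F#3, E3, D3.
Extending down a 2nd: C3 → Bb2.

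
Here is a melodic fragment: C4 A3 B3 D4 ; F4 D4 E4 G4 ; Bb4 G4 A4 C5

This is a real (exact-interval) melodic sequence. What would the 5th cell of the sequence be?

Ab5 F5 G5 Bb5

The 4-note cells begin on C4, F4, Bb4 — each up a 4th from the last.
Carrying on: Eb5 → Ab5.
From Ab5 the exact shape gives Ab5 F5 G5 Bb5.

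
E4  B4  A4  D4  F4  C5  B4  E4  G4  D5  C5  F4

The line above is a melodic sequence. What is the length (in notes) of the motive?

There are 12 notes; a 4-note unit gives 3 cells:
E4 B4 A4 D4 | F4 C5 B4 E4 | G4 D5 C5 F4
Each cell is the previous one up a 2nd — so the unit is 4 notes.

4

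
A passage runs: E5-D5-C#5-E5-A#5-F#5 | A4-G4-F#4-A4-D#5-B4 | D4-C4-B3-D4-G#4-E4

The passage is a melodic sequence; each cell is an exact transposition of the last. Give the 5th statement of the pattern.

C3 Bb2 A2 C3 F#3 D3

Taking 6-note groups, the heads are E5, A4, D4: the pattern moves down a 5th.
Carrying on: G3 → C3.
So cell 5 is C3 Bb2 A2 C3 F#3 D3.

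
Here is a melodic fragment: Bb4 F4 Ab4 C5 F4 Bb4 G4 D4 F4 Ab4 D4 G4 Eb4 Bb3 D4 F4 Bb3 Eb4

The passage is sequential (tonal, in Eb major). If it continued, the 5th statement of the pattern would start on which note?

Ab3

Unit = 6 notes; the statements start on Bb4, G4, Eb4, moving down a 3rd each time.
Extending the heads down a 3rd: C4 → Ab3.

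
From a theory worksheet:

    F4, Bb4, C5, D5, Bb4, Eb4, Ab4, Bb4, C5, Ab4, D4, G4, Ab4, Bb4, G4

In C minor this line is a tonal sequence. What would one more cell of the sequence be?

C4 F4 G4 Ab4 F4

Unit = 5 notes; the statements start on F4, Eb4, D4, moving down a 2nd each time.
From C4 the diatonic shape gives C4 F4 G4 Ab4 F4.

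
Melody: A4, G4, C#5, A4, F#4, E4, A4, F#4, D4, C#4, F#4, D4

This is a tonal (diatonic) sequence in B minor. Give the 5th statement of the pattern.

G3 F#3 B3 G3

With a 4-note motive the entries are A4, F#4, D4, each down a 3rd from the previous.
Extending down a 3rd: B3 → G3.
From G3 the diatonic shape gives G3 F#3 B3 G3.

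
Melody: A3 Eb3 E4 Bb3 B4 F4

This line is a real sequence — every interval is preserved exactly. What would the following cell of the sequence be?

F#5 C5

Unit = 2 notes; the statements start on A3, E4, B4, moving up a 5th each time.
So cell 4 is F#5 C5.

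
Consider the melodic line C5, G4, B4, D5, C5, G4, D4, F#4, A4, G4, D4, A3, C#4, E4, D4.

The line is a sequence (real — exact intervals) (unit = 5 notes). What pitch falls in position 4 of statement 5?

Grouping in 5s, the 4th note of each cell is D5, A4, E4.
Extending down a 4th: B3 → F#3.

F#3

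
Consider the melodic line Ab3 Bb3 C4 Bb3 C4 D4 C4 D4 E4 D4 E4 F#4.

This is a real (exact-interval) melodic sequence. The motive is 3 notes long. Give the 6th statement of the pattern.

With a 3-note motive the entries are Ab3, Bb3, C4, D4, each up a 2nd from the previous.
Extending up a 2nd: E4 → F#4.
Statement 6 starts on F#4 and keeps the same exact contour: F#4 G#4 A#4.

F#4 G#4 A#4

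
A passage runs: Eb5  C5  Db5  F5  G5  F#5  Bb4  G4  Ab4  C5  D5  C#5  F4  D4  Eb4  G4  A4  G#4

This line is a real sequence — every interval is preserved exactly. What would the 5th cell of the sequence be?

G3 E3 F3 A3 B3 A#3

Taking 6-note groups, the heads are Eb5, Bb4, F4: the pattern moves down a 4th.
Continuing the starts: C4 → G3.
So cell 5 is G3 E3 F3 A3 B3 A#3.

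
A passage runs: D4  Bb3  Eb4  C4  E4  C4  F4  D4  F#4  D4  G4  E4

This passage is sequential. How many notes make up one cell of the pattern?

Try groups of 4 (3 cells in 12 notes):
D4 Bb3 Eb4 C4 | E4 C4 F4 D4 | F#4 D4 G4 E4
Every group is a transposition up a 2nd of the one before; no shorter unit works.

4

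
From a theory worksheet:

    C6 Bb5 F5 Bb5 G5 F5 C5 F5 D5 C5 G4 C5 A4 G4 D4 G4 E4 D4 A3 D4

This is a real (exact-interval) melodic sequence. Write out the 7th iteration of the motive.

F#3 E3 B2 E3

Unit = 4 notes; the statements start on C6, G5, D5, A4, E4, moving down a 4th each time.
Extending down a 4th: B3 → F#3.
Statement 7 starts on F#3 and keeps the same exact contour: F#3 E3 B2 E3.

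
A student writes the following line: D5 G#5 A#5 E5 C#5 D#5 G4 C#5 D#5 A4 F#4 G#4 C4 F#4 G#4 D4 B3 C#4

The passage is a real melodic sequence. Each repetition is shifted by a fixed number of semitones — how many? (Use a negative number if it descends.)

With a 6-note motive the entries are D5, G4, C4, each down a 5th from the previous.
D5 to G4 spans -7 semitones.

-7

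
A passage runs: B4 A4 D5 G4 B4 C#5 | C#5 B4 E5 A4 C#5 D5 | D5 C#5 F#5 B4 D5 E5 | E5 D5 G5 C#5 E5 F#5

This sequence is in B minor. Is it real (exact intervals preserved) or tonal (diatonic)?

tonal

Every note is diatonic to B minor.
Cell 1 has +2 semitones from note 5 to 6, but cell 2 has +1 — the interval quality changes while the contour stays the same, which is the hallmark of a tonal sequence.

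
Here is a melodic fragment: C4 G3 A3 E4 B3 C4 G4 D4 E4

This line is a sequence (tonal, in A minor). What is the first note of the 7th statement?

Taking 3-note groups, the heads are C4, E4, G4: the pattern moves up a 3rd.
Extending the heads up a 3rd: B4 → D5 → F5 → A5.

A5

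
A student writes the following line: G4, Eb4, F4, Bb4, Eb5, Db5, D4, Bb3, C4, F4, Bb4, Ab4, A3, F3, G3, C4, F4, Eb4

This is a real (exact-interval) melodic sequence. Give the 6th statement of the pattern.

F#2 D2 E2 A2 D3 C3

Unit = 6 notes; the statements start on G4, D4, A3, moving down a 4th each time.
Continuing the starts: E3 → B2 → F#2.
So cell 6 is F#2 D2 E2 A2 D3 C3.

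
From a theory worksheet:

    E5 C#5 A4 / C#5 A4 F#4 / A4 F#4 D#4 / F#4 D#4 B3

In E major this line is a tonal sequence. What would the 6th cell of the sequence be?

B3 G#3 E3

Taking 3-note groups, the heads are E5, C#5, A4, F#4: the pattern moves down a 3rd.
Continuing the starts: D#4 → B3.
From B3 the diatonic shape gives B3 G#3 E3.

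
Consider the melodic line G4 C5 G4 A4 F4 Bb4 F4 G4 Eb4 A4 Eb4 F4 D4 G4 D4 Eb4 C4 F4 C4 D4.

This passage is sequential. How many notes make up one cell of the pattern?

4

Try groups of 4 (5 cells in 20 notes):
G4 C5 G4 A4 | F4 Bb4 F4 G4 | Eb4 A4 Eb4 F4 | D4 G4 D4 Eb4 | C4 F4 C4 D4
That's a consistent down a 2nd shift per cell, and no other grouping gives one.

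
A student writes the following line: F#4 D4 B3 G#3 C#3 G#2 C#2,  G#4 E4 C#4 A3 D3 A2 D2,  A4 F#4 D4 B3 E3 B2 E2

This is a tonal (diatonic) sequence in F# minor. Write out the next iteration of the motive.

B4 G#4 E4 C#4 F#3 C#3 F#2

The 7-note cells begin on F#4, G#4, A4 — each up a 2nd from the last.
So cell 4 is B4 G#4 E4 C#4 F#3 C#3 F#2.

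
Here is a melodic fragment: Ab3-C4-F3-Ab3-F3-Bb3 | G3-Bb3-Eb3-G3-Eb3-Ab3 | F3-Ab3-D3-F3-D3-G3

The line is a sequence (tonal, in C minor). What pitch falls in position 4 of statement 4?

With 6-note cells, note 4 of each statement runs Ab3, G3, F3.
From F3, down a 2nd gives Eb3.

Eb3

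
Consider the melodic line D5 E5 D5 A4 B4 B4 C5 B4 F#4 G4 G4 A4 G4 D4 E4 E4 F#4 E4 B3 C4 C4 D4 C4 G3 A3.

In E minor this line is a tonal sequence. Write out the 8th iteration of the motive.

The 5-note cells begin on D5, B4, G4, E4, C4 — each down a 3rd from the last.
Continuing the starts: A3 → F#3 → D3.
So cell 8 is D3 E3 D3 A2 B2.

D3 E3 D3 A2 B2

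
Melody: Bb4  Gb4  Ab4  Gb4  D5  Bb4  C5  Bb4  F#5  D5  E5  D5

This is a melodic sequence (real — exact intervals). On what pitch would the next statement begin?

With a 4-note motive the entries are Bb4, D5, F#5, each up a 3rd from the previous.
One more step up a 3rd gives A#5.

A#5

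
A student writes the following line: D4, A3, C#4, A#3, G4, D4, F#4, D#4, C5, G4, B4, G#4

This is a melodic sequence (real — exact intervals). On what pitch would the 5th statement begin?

With a 4-note motive the entries are D4, G4, C5, each up a 4th from the previous.
Extending the heads up a 4th: F5 → Bb5.

Bb5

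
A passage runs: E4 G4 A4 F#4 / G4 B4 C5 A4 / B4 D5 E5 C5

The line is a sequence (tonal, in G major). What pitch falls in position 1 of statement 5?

The unit is 4 notes. Position-1 pitches of the 3 shown cells: E4, G4, B4.
Each moves up a 3rd. Continuing: D5 → F#5.

F#5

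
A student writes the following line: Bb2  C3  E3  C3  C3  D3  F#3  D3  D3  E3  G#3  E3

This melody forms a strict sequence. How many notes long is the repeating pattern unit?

4

12 notes total. Splitting into 3 groups of 4:
Bb2 C3 E3 C3 | C3 D3 F#3 D3 | D3 E3 G#3 E3
That's a consistent up a 2nd shift per cell, and no other grouping gives one.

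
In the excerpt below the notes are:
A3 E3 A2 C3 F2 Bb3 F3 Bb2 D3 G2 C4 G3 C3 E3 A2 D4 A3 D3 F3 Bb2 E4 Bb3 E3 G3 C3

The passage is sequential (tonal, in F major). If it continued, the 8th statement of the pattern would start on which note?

Unit = 5 notes; the statements start on A3, Bb3, C4, D4, E4, moving up a 2nd each time.
Continuing: F4 → G4 → A4. Statement 8 starts on A4.

A4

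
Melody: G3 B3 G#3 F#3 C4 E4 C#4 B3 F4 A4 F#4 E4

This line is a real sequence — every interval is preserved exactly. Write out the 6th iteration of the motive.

Ab5 C6 A5 G5

The 4-note cells begin on G3, C4, F4 — each up a 4th from the last.
Carrying on: Bb4 → Eb5 → Ab5.
Statement 6 starts on Ab5 and keeps the same exact contour: Ab5 C6 A5 G5.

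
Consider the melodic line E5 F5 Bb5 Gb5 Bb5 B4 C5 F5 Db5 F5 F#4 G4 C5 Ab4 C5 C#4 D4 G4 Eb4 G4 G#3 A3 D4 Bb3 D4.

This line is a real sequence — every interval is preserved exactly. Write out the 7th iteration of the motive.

A#2 B2 E3 C3 E3

Unit = 5 notes; the statements start on E5, B4, F#4, C#4, G#3, moving down a 4th each time.
Extending down a 4th: D#3 → A#2.
Statement 7 starts on A#2 and keeps the same exact contour: A#2 B2 E3 C3 E3.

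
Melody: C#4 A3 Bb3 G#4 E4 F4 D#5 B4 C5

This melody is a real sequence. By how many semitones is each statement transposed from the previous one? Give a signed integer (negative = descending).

7

Taking 3-note groups, the heads are C#4, G#4, D#5: the pattern moves up a 5th.
Counting half-steps from C#4 to G#4: 7.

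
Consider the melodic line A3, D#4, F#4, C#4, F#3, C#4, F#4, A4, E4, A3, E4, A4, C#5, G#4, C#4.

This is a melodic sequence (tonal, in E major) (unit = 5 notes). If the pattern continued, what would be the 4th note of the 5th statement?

D#5

With 5-note cells, note 4 of each statement runs C#4, E4, G#4.
Extending up a 3rd: B4 → D#5.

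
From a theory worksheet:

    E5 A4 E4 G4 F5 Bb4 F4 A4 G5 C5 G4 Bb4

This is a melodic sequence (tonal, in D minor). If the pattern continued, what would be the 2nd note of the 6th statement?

With 4-note cells, note 2 of each statement runs A4, Bb4, C5.
Extending up a 2nd: D5 → E5 → F5.

F5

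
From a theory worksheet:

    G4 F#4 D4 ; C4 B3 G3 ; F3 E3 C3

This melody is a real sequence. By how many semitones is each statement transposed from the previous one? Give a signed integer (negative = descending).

Taking 3-note groups, the heads are G4, C4, F3: the pattern moves down a 5th.
G4 to C4 spans -7 semitones.

-7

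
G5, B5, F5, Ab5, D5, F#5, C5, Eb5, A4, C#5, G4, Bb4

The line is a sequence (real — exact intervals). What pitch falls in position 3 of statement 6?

E3

With 4-note cells, note 3 of each statement runs F5, C5, G4.
Carrying that down a 4th forward: D4 → A3 → E3.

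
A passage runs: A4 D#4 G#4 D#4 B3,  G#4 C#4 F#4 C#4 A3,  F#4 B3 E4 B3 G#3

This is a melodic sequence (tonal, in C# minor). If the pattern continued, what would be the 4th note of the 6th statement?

Grouping in 5s, the 4th note of each cell is D#4, C#4, B3.
Each moves down a 2nd. Continuing: A3 → G#3 → F#3.

F#3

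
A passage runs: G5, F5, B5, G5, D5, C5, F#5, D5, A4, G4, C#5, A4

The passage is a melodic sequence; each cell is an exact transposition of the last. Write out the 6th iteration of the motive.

F#3 E3 A#3 F#3

With a 4-note motive the entries are G5, D5, A4, each down a 4th from the previous.
Extending down a 4th: E4 → B3 → F#3.
Statement 6 starts on F#3 and keeps the same exact contour: F#3 E3 A#3 F#3.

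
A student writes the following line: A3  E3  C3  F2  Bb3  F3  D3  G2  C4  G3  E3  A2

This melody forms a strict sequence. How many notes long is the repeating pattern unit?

There are 12 notes; a 4-note unit gives 3 cells:
A3 E3 C3 F2 | Bb3 F3 D3 G2 | C4 G3 E3 A2
Every group is a transposition up a 2nd of the one before; no shorter unit works.

4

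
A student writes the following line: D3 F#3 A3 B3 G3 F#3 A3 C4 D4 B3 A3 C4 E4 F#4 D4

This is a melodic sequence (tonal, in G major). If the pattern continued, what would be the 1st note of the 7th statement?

The unit is 5 notes. Position-1 pitches of the 3 shown cells: D3, F#3, A3.
Carrying that up a 3rd forward: C4 → E4 → G4 → B4.

B4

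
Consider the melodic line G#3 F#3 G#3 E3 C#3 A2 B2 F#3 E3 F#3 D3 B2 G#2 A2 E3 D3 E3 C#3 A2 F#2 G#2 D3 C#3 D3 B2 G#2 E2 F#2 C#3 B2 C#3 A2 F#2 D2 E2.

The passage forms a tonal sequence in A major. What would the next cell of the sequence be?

With a 7-note motive the entries are G#3, F#3, E3, D3, C#3, each down a 2nd from the previous.
Statement 6 starts on B2 and keeps the same diatonic contour: B2 A2 B2 G#2 E2 C#2 D2.

B2 A2 B2 G#2 E2 C#2 D2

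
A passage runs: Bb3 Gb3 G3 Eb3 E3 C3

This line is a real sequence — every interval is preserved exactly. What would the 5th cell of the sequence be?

A#2 F#2

The 2-note cells begin on Bb3, G3, E3 — each down a 3rd from the last.
Continuing the starts: C#3 → A#2.
From A#2 the exact shape gives A#2 F#2.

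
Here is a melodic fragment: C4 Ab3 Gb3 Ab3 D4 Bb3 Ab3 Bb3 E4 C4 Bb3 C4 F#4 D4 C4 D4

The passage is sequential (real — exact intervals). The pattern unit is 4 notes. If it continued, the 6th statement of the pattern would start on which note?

With a 4-note motive the entries are C4, D4, E4, F#4, each up a 2nd from the previous.
Continuing: G#4 → A#4. Statement 6 starts on A#4.

A#4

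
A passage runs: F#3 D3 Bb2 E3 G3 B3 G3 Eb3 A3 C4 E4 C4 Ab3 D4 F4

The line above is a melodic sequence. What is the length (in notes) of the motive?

5

There are 15 notes; a 5-note unit gives 3 cells:
F#3 D3 Bb2 E3 G3 | B3 G3 Eb3 A3 C4 | E4 C4 Ab3 D4 F4
That's a consistent up a 4th shift per cell, and no other grouping gives one.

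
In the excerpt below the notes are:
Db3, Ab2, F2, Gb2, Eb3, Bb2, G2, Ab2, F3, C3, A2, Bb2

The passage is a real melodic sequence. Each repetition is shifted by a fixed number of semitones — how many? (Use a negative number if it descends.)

2

With a 4-note motive the entries are Db3, Eb3, F3, each up a 2nd from the previous.
Db3 to Eb3 spans +2 semitones.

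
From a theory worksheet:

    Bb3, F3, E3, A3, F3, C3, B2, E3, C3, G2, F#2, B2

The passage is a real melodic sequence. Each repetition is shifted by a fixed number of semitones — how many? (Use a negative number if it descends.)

With a 4-note motive the entries are Bb3, F3, C3, each down a 4th from the previous.
Bb3 to F3 spans -5 semitones.

-5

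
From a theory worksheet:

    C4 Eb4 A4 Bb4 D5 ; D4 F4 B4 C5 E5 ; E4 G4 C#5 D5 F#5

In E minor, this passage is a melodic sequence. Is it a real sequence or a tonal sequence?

Each cell has the same semitone pattern (3, 6, 1, 4) — intervals are preserved exactly.
And Eb4 lies outside E minor, so the sequence is real rather than tonal.

real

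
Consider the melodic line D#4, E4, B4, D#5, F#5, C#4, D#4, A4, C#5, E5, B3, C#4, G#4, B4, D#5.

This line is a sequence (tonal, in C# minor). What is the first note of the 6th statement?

F#3

Unit = 5 notes; the statements start on D#4, C#4, B3, moving down a 2nd each time.
Continuing: A3 → G#3 → F#3. Statement 6 starts on F#3.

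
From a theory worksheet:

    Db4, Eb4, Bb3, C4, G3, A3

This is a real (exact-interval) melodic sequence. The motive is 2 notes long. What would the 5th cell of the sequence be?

C#3 D#3

With a 2-note motive the entries are Db4, Bb3, G3, each down a 3rd from the previous.
Carrying on: E3 → C#3.
From C#3 the exact shape gives C#3 D#3.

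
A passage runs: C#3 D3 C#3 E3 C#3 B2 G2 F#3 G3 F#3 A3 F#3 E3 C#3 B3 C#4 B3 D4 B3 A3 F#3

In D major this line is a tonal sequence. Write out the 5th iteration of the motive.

A4 B4 A4 C#5 A4 G4 E4

With a 7-note motive the entries are C#3, F#3, B3, each up a 4th from the previous.
Extending up a 4th: E4 → A4.
So cell 5 is A4 B4 A4 C#5 A4 G4 E4.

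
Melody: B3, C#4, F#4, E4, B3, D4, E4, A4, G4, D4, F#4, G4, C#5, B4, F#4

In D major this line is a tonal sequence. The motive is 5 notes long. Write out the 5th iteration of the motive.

C#5 D5 G5 F#5 C#5

With a 5-note motive the entries are B3, D4, F#4, each up a 3rd from the previous.
Extending up a 3rd: A4 → C#5.
So cell 5 is C#5 D5 G5 F#5 C#5.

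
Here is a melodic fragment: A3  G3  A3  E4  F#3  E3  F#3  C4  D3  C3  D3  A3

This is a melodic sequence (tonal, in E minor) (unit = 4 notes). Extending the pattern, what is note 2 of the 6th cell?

D2

With 4-note cells, note 2 of each statement runs G3, E3, C3.
Carrying that down a 3rd forward: A2 → F#2 → D2.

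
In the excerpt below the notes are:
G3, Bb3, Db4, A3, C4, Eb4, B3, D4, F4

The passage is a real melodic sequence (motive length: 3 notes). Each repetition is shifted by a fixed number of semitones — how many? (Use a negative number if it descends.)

2

The 3-note cells begin on G3, A3, B3 — each up a 2nd from the last.
Counting half-steps from G3 to A3: 2.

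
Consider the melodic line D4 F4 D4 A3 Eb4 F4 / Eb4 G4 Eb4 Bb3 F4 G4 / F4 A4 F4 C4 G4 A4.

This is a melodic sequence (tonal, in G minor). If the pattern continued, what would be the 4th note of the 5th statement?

Eb4

With 6-note cells, note 4 of each statement runs A3, Bb3, C4.
Extending up a 2nd: D4 → Eb4.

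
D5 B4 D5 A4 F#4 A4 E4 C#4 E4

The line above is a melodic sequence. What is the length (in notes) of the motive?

Try groups of 3 (3 cells in 9 notes):
D5 B4 D5 | A4 F#4 A4 | E4 C#4 E4
Every group is a transposition down a 4th of the one before; no shorter unit works.

3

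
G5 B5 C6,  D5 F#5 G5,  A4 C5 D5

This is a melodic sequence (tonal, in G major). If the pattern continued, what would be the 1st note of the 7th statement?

C3

The unit is 3 notes. Position-1 pitches of the 3 shown cells: G5, D5, A4.
Extending down a 4th: E4 → B3 → F#3 → C3.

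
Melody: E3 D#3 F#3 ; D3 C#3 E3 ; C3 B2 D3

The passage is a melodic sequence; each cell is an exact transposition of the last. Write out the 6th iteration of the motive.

Gb2 F2 Ab2

The 3-note cells begin on E3, D3, C3 — each down a 2nd from the last.
Extending down a 2nd: Bb2 → Ab2 → Gb2.
So cell 6 is Gb2 F2 Ab2.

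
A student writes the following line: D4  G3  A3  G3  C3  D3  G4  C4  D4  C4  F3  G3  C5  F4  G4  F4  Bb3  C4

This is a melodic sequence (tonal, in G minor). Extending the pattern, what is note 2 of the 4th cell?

Bb4

With 6-note cells, note 2 of each statement runs G3, C4, F4.
From F4, up a 4th gives Bb4.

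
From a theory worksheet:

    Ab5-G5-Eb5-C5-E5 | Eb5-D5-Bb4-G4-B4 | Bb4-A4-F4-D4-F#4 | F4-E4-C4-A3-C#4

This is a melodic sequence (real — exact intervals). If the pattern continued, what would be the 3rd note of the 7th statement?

Grouping in 5s, the 3rd note of each cell is Eb5, Bb4, F4, C4.
Extending down a 4th: G3 → D3 → A2.

A2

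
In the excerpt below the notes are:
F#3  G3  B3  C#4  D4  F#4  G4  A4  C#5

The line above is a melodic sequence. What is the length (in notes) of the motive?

Try groups of 3 (3 cells in 9 notes):
F#3 G3 B3 | C#4 D4 F#4 | G4 A4 C#5
Every group is a transposition up a 5th of the one before; no shorter unit works.

3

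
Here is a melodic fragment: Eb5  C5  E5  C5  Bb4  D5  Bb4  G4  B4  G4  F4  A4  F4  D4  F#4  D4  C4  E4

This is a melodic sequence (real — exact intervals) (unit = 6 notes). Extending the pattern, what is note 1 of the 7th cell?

A2

The unit is 6 notes. Position-1 pitches of the 3 shown cells: Eb5, Bb4, F4.
Carrying that down a 4th forward: C4 → G3 → D3 → A2.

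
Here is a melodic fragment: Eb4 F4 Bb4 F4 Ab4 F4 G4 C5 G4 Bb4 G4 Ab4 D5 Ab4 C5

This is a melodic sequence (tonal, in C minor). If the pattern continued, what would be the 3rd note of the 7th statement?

The unit is 5 notes. Position-3 pitches of the 3 shown cells: Bb4, C5, D5.
Each moves up a 2nd. Continuing: Eb5 → F5 → G5 → Ab5.

Ab5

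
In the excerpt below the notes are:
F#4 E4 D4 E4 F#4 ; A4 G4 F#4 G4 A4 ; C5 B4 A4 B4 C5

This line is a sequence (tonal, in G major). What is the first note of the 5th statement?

Taking 5-note groups, the heads are F#4, A4, C5: the pattern moves up a 3rd.
Continuing: E5 → G5. Statement 5 starts on G5.

G5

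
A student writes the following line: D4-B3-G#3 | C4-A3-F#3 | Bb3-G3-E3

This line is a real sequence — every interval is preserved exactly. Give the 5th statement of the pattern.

With a 3-note motive the entries are D4, C4, Bb3, each down a 2nd from the previous.
Carrying on: Ab3 → Gb3.
From Gb3 the exact shape gives Gb3 Eb3 C3.

Gb3 Eb3 C3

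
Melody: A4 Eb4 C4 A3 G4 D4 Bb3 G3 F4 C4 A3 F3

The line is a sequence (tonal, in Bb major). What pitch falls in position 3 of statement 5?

Grouping in 4s, the 3rd note of each cell is C4, Bb3, A3.
Extending down a 2nd: G3 → F3.

F3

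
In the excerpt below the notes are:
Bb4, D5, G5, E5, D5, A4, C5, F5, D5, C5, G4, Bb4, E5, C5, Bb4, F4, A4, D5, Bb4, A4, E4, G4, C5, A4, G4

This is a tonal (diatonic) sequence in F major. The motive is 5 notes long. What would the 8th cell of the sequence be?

The 5-note cells begin on Bb4, A4, G4, F4, E4 — each down a 2nd from the last.
Extending down a 2nd: D4 → C4 → Bb3.
So cell 8 is Bb3 D4 G4 E4 D4.

Bb3 D4 G4 E4 D4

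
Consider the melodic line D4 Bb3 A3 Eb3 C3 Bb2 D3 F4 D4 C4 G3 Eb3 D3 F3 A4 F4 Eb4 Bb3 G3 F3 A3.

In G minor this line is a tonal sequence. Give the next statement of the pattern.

C5 A4 G4 D4 Bb3 A3 C4

Unit = 7 notes; the statements start on D4, F4, A4, moving up a 3rd each time.
From C5 the diatonic shape gives C5 A4 G4 D4 Bb3 A3 C4.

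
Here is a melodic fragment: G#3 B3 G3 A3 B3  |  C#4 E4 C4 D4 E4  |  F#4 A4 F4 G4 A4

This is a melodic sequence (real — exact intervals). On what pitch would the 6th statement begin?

Unit = 5 notes; the statements start on G#3, C#4, F#4, moving up a 4th each time.
Extending the heads up a 4th: B4 → E5 → A5.

A5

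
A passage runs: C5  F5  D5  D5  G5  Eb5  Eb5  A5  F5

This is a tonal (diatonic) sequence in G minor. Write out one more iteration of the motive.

Taking 3-note groups, the heads are C5, D5, Eb5: the pattern moves up a 2nd.
Statement 4 starts on F5 and keeps the same diatonic contour: F5 Bb5 G5.

F5 Bb5 G5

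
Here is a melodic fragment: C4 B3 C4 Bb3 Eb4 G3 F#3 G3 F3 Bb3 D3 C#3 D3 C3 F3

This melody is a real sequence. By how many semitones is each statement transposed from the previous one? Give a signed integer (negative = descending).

Taking 5-note groups, the heads are C4, G3, D3: the pattern moves down a 4th.
Counting half-steps from C4 to G3: -5.

-5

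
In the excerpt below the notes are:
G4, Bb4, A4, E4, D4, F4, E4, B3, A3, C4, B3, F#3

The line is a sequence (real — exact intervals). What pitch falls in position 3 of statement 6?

The unit is 4 notes. Position-3 pitches of the 3 shown cells: A4, E4, B3.
Extending down a 4th: F#3 → C#3 → G#2.

G#2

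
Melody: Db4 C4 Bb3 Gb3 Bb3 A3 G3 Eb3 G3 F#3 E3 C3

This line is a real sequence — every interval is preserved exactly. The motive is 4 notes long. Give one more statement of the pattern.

E3 D#3 C#3 A2

With a 4-note motive the entries are Db4, Bb3, G3, each down a 3rd from the previous.
From E3 the exact shape gives E3 D#3 C#3 A2.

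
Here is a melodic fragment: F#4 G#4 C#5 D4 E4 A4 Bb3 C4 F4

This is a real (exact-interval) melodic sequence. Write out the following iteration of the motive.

Unit = 3 notes; the statements start on F#4, D4, Bb3, moving down a 3rd each time.
Statement 4 starts on Gb3 and keeps the same exact contour: Gb3 Ab3 Db4.

Gb3 Ab3 Db4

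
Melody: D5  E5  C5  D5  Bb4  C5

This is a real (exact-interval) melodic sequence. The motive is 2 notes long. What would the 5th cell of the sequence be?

Gb4 Ab4

With a 2-note motive the entries are D5, C5, Bb4, each down a 2nd from the previous.
Extending down a 2nd: Ab4 → Gb4.
From Gb4 the exact shape gives Gb4 Ab4.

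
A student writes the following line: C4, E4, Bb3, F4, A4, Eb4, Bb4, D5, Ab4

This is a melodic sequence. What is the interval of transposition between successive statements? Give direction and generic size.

With a 3-note motive the entries are C4, F4, Bb4, each up a 4th from the previous.
From C4 to F4: up a 4th.

up a 4th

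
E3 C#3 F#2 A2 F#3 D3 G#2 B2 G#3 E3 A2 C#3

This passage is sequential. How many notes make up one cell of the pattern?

4

Try groups of 4 (3 cells in 12 notes):
E3 C#3 F#2 A2 | F#3 D3 G#2 B2 | G#3 E3 A2 C#3
Every group is a transposition up a 2nd of the one before; no shorter unit works.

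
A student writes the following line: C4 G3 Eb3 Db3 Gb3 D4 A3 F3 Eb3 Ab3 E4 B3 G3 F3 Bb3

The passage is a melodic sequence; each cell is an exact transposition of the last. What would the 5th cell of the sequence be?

Taking 5-note groups, the heads are C4, D4, E4: the pattern moves up a 2nd.
Continuing the starts: F#4 → G#4.
So cell 5 is G#4 D#4 B3 A3 D4.

G#4 D#4 B3 A3 D4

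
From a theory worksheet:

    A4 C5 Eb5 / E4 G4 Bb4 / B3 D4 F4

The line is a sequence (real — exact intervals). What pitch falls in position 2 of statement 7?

Grouping in 3s, the 2nd note of each cell is C5, G4, D4.
Each moves down a 4th. Continuing: A3 → E3 → B2 → F#2.

F#2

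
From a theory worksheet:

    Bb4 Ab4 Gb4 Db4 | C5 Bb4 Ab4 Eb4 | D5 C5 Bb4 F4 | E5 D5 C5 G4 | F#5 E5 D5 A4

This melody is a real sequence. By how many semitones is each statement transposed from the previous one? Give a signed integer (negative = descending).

2

Unit = 4 notes; the statements start on Bb4, C5, D5, E5, F#5, moving up a 2nd each time.
Bb4 to C5 spans +2 semitones.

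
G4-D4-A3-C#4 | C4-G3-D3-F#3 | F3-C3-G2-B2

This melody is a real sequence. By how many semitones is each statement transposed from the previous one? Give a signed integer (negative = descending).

Taking 4-note groups, the heads are G4, C4, F3: the pattern moves down a 5th.
G4 to C4 spans -7 semitones.

-7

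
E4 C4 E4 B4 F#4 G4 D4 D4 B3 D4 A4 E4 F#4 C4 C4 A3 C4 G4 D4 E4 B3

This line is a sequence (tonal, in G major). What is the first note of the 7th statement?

Unit = 7 notes; the statements start on E4, D4, C4, moving down a 2nd each time.
Extending the heads down a 2nd: B3 → A3 → G3 → F#3.

F#3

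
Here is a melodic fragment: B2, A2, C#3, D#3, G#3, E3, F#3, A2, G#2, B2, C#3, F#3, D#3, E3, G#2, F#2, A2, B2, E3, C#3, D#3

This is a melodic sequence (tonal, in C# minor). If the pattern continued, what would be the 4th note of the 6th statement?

F#2

Grouping in 7s, the 4th note of each cell is D#3, C#3, B2.
Carrying that down a 2nd forward: A2 → G#2 → F#2.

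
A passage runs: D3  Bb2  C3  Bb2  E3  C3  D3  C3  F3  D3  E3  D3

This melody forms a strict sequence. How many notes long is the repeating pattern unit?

4

There are 12 notes; a 4-note unit gives 3 cells:
D3 Bb2 C3 Bb2 | E3 C3 D3 C3 | F3 D3 E3 D3
That's a consistent up a 2nd shift per cell, and no other grouping gives one.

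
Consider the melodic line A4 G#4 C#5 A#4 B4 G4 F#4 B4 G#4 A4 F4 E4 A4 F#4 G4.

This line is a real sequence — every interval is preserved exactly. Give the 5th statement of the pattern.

With a 5-note motive the entries are A4, G4, F4, each down a 2nd from the previous.
Continuing the starts: Eb4 → Db4.
So cell 5 is Db4 C4 F4 D4 Eb4.

Db4 C4 F4 D4 Eb4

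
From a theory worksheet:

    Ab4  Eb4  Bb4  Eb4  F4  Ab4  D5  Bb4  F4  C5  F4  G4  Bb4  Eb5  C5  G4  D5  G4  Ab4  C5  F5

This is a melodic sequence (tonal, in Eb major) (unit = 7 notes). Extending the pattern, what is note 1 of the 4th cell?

Grouping in 7s, the 1st note of each cell is Ab4, Bb4, C5.
From C5, up a 2nd gives D5.

D5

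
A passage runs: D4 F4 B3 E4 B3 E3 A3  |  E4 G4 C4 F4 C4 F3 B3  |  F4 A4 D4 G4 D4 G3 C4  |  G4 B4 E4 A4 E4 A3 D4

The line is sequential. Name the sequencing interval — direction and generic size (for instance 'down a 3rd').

up a 2nd

Unit = 7 notes; the statements start on D4, E4, F4, G4, moving up a 2nd each time.
D4 to E4 is up a 2nd.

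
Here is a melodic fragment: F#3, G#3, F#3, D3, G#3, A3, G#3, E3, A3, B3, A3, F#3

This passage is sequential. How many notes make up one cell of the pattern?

4

Try groups of 4 (3 cells in 12 notes):
F#3 G#3 F#3 D3 | G#3 A3 G#3 E3 | A3 B3 A3 F#3
Every group is a transposition up a 2nd of the one before; no shorter unit works.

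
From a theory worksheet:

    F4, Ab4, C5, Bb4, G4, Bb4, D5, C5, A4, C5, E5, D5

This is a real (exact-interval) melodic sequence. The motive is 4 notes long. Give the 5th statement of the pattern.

C#5 E5 G#5 F#5

The 4-note cells begin on F4, G4, A4 — each up a 2nd from the last.
Carrying on: B4 → C#5.
From C#5 the exact shape gives C#5 E5 G#5 F#5.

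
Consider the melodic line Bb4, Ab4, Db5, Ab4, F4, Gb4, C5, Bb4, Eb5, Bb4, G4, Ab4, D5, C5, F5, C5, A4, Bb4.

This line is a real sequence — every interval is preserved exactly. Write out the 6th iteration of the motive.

G#5 F#5 B5 F#5 D#5 E5

Unit = 6 notes; the statements start on Bb4, C5, D5, moving up a 2nd each time.
Carrying on: E5 → F#5 → G#5.
Statement 6 starts on G#5 and keeps the same exact contour: G#5 F#5 B5 F#5 D#5 E5.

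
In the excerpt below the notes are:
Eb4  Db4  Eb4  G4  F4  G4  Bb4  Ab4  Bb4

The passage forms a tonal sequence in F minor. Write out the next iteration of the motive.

The 3-note cells begin on Eb4, G4, Bb4 — each up a 3rd from the last.
So cell 4 is Db5 C5 Db5.

Db5 C5 Db5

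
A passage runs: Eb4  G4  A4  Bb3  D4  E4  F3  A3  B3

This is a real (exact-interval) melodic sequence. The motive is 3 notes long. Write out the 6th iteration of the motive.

D2 F#2 G#2

Taking 3-note groups, the heads are Eb4, Bb3, F3: the pattern moves down a 4th.
Extending down a 4th: C3 → G2 → D2.
From D2 the exact shape gives D2 F#2 G#2.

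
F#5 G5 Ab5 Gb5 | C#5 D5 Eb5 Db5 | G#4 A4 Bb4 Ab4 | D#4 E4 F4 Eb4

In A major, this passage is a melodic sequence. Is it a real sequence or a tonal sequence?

real

Each cell has the same semitone pattern (1, 1, -2) — intervals are preserved exactly.
And G5 lies outside A major, so the sequence is real rather than tonal.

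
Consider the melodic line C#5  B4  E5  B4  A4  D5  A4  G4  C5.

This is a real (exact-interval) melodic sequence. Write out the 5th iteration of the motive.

F4 Eb4 Ab4

With a 3-note motive the entries are C#5, B4, A4, each down a 2nd from the previous.
Extending down a 2nd: G4 → F4.
From F4 the exact shape gives F4 Eb4 Ab4.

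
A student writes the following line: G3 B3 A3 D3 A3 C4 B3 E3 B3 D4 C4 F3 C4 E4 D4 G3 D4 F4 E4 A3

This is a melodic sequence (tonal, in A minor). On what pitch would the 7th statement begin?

F4

With a 4-note motive the entries are G3, A3, B3, C4, D4, each up a 2nd from the previous.
Continuing: E4 → F4. Statement 7 starts on F4.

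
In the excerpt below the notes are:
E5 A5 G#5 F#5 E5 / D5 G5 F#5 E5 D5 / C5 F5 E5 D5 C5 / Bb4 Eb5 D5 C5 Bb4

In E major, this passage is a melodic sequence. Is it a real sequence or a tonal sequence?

Each cell has the same semitone pattern (5, -1, -2, -2) — intervals are preserved exactly.
And D5 lies outside E major, so the sequence is real rather than tonal.

real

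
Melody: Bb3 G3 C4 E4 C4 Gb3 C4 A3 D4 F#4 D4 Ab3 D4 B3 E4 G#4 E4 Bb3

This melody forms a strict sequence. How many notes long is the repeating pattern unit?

6

18 notes total. Splitting into 3 groups of 6:
Bb3 G3 C4 E4 C4 Gb3 | C4 A3 D4 F#4 D4 Ab3 | D4 B3 E4 G#4 E4 Bb3
That's a consistent up a 2nd shift per cell, and no other grouping gives one.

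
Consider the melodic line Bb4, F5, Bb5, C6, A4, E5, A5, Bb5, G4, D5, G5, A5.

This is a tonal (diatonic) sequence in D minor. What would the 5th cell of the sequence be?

E4 Bb4 E5 F5

With a 4-note motive the entries are Bb4, A4, G4, each down a 2nd from the previous.
Carrying on: F4 → E4.
So cell 5 is E4 Bb4 E5 F5.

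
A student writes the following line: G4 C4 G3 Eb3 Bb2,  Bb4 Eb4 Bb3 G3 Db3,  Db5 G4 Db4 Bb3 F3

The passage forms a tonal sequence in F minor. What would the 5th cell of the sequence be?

Ab5 Db5 Ab4 F4 C4

Unit = 5 notes; the statements start on G4, Bb4, Db5, moving up a 3rd each time.
Extending up a 3rd: F5 → Ab5.
Statement 5 starts on Ab5 and keeps the same diatonic contour: Ab5 Db5 Ab4 F4 C4.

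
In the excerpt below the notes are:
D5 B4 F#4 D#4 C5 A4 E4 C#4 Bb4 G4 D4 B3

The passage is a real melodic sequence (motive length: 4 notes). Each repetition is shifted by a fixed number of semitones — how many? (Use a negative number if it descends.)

Unit = 4 notes; the statements start on D5, C5, Bb4, moving down a 2nd each time.
D5 to C5 spans -2 semitones.

-2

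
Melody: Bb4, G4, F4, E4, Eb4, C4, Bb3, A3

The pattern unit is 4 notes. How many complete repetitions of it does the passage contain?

2

8 notes in groups of 4 gives 8/4 = 2 statements.
Starts: Bb4, Eb4 — each down a 5th.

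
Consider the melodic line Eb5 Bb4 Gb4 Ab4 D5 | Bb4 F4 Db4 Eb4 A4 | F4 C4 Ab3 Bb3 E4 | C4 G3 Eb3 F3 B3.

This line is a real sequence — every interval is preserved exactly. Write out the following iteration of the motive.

G3 D3 Bb2 C3 F#3

The 5-note cells begin on Eb5, Bb4, F4, C4 — each down a 4th from the last.
From G3 the exact shape gives G3 D3 Bb2 C3 F#3.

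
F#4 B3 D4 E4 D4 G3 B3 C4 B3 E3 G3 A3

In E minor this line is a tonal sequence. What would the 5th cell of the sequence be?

E3 A2 C3 D3

Taking 4-note groups, the heads are F#4, D4, B3: the pattern moves down a 3rd.
Extending down a 3rd: G3 → E3.
So cell 5 is E3 A2 C3 D3.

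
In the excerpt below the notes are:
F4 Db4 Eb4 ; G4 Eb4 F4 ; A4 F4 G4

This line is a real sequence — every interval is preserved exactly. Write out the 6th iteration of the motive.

D#5 B4 C#5

With a 3-note motive the entries are F4, G4, A4, each up a 2nd from the previous.
Extending up a 2nd: B4 → C#5 → D#5.
Statement 6 starts on D#5 and keeps the same exact contour: D#5 B4 C#5.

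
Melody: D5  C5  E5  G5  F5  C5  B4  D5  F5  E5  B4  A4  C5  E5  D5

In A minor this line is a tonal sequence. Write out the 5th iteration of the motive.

G4 F4 A4 C5 B4

The 5-note cells begin on D5, C5, B4 — each down a 2nd from the last.
Extending down a 2nd: A4 → G4.
So cell 5 is G4 F4 A4 C5 B4.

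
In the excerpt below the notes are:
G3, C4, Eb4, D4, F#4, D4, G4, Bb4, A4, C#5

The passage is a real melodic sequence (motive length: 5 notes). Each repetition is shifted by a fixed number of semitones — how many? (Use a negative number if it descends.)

7

Taking 5-note groups, the heads are G3, D4: the pattern moves up a 5th.
G3 to D4 spans +7 semitones.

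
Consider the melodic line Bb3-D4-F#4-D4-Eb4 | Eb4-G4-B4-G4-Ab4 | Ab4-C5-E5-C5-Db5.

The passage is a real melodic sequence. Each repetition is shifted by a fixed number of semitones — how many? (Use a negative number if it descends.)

5

Unit = 5 notes; the statements start on Bb3, Eb4, Ab4, moving up a 4th each time.
Bb3→Eb4 is 63 − 58 = 5 semitones.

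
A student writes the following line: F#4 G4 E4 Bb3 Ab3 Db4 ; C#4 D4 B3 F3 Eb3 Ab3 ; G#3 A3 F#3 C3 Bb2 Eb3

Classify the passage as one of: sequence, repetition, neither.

sequence

Each 6-note cell is the previous one transposed down a 4th.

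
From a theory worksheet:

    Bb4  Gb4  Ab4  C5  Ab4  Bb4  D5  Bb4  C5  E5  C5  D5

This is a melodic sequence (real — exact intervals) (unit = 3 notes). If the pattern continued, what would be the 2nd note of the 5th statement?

Grouping in 3s, the 2nd note of each cell is Gb4, Ab4, Bb4, C5.
One more up a 2nd gives D5.

D5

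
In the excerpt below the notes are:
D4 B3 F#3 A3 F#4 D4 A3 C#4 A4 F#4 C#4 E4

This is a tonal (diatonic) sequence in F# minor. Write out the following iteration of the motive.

The 4-note cells begin on D4, F#4, A4 — each up a 3rd from the last.
From C#5 the diatonic shape gives C#5 A4 E4 G#4.

C#5 A4 E4 G#4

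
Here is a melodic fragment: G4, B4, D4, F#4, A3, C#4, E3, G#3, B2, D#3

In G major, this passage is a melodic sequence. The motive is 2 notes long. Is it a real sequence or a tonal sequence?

Each cell has the same semitone pattern (4,) — intervals are preserved exactly.
And C#4 lies outside G major, so the sequence is real rather than tonal.

real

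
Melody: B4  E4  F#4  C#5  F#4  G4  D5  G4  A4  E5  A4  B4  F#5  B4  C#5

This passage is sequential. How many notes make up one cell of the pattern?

15 notes total. Splitting into 5 groups of 3:
B4 E4 F#4 | C#5 F#4 G4 | D5 G4 A4 | E5 A4 B4 | F#5 B4 C#5
Every group is a transposition up a 2nd of the one before; no shorter unit works.

3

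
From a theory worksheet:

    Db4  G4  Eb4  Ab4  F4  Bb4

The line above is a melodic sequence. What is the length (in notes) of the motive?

2

Try groups of 2 (3 cells in 6 notes):
Db4 G4 | Eb4 Ab4 | F4 Bb4
Every group is a transposition up a 2nd of the one before; no shorter unit works.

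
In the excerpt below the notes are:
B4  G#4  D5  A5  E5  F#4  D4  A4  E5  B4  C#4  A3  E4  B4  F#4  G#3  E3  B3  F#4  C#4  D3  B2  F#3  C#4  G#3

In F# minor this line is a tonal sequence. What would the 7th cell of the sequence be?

E2 C#2 G#2 D3 A2

Taking 5-note groups, the heads are B4, F#4, C#4, G#3, D3: the pattern moves down a 4th.
Carrying on: A2 → E2.
So cell 7 is E2 C#2 G#2 D3 A2.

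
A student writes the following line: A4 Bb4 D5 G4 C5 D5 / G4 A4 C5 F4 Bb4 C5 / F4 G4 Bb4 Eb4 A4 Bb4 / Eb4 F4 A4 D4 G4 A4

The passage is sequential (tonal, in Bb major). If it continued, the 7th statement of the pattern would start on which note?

Bb3

The 6-note cells begin on A4, G4, F4, Eb4 — each down a 2nd from the last.
Extending the heads down a 2nd: D4 → C4 → Bb3.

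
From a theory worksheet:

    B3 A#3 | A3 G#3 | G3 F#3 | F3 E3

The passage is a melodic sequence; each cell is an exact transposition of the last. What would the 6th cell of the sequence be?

Db3 C3

The 2-note cells begin on B3, A3, G3, F3 — each down a 2nd from the last.
Carrying on: Eb3 → Db3.
Statement 6 starts on Db3 and keeps the same exact contour: Db3 C3.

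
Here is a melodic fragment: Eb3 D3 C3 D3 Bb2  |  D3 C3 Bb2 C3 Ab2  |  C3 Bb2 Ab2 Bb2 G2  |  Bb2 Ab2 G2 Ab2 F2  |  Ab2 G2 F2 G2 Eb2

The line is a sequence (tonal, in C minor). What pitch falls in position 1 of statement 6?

G2

Grouping in 5s, the 1st note of each cell is Eb3, D3, C3, Bb2, Ab2.
Each moves down a 2nd; the next is G2.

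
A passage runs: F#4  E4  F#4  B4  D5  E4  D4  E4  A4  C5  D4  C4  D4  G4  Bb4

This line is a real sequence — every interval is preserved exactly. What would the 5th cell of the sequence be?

The 5-note cells begin on F#4, E4, D4 — each down a 2nd from the last.
Extending down a 2nd: C4 → Bb3.
Statement 5 starts on Bb3 and keeps the same exact contour: Bb3 Ab3 Bb3 Eb4 Gb4.

Bb3 Ab3 Bb3 Eb4 Gb4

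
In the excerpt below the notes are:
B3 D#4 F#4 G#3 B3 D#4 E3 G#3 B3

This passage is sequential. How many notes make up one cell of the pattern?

3

Try groups of 3 (3 cells in 9 notes):
B3 D#4 F#4 | G#3 B3 D#4 | E3 G#3 B3
That's a consistent down a 3rd shift per cell, and no other grouping gives one.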